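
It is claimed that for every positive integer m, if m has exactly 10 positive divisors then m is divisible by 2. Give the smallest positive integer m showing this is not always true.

A counterexample is any positive integer m such that m has exactly 10 positive divisors but m is not divisible by 2; we check each in order.
For m = 48, 80, 112, 162, 176, 208, 272, 304, 368 the conclusion holds.
m = 405: τ(405) = 10; 405 mod 2 = 1.

m = 405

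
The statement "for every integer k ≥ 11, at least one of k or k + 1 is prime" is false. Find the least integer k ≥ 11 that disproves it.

k = 11: 11 is prime.
k = 12: 13 is prime.
k = 13: 13 is prime.
k = 14: 14 = 2 × 7; 15 = 3 × 5 — both composite.

k = 14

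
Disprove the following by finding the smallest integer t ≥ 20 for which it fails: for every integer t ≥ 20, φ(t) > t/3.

We need the least integer t ≥ 20 for which the claim fails.
The first 4 eligible values, up to t = 23, all satisfy the conclusion.
t = 24: φ(24) = 8 and 24/3 = 8, so φ(24) ≤ 24/3.

t = 24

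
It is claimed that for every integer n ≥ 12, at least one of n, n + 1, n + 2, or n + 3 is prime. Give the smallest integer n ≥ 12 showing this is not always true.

n = 24

We need the least integer n ≥ 12 for which n, n + 1, n + 2, n + 3 are all composite.
The first 12 eligible values, up to n = 23, all satisfy the conclusion.
n = 24: 24 = 2 × 12; 25 = 5 × 5; 26 = 2 × 13; 27 = 3 × 9 — all composite.
So n = 24 is the smallest counterexample.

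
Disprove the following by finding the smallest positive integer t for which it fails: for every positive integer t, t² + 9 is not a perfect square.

t = 4

Check each positive integer t in order until t² + 9 is a perfect square.
t = 1: 1² + 9 = 10, not a perfect square.
t = 2: 2² + 9 = 13, not a perfect square.
t = 3: 3² + 9 = 18, not a perfect square.
t = 4: 4² + 9 = 25 = 5², a perfect square.
Hence t = 4 is a counterexample.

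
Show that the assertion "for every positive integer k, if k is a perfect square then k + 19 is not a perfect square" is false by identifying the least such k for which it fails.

k = 81

Check each positive integer k in order until k is a perfect square but k + 19 is a perfect square.
The first 8 eligible values, up to k = 64, all satisfy the conclusion.
k = 81: 81 = 9² and 81 + 19 = 100 = 10².
So k = 81 is the smallest counterexample.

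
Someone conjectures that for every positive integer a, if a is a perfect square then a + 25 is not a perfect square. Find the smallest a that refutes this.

A counterexample is any positive integer a such that a is a perfect square but a + 25 is a perfect square; we check each in order.
For a = 1, 4, 9, 16, …, 81, 100, 121 the conclusion holds.
a = 144: 144 = 12² and 144 + 25 = 169 = 13².

a = 144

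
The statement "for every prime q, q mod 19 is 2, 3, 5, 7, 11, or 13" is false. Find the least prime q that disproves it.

q = 17

We need the least prime q for which the claim fails.
The first 6 eligible values, up to q = 13, all satisfy the conclusion.
q = 17: 17 mod 19 = 17 — not in {2, 3, 5, 7, 11, 13}.
Thus q = 17 disproves the claim, and no smaller q works.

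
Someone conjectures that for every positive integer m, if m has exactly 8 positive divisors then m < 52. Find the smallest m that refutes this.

A counterexample is any positive integer m such that m has exactly 8 positive divisors but the claim fails; we check each in order.
The first 4 eligible values, up to m = 42, all satisfy the conclusion.
m = 54: τ(54) = 8; 54 ≥ 52.

m = 54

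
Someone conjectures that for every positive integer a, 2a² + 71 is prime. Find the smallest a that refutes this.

a = 5

A counterexample is any positive integer a such that 2a² + 71 is not prime; we check each in order.
a = 1: 2a² + 71 = 73, prime.
a = 2: 2a² + 71 = 79, prime.
a = 3: 2a² + 71 = 89, prime.
a = 4: 2a² + 71 = 103, prime.
a = 5: 2a² + 71 = 121 = 11 × 11, composite.
So a = 5 is the smallest counterexample.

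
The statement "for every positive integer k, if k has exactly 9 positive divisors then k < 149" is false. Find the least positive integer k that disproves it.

A counterexample is any positive integer k such that k has exactly 9 positive divisors but the claim fails; we check each in order.
k = 36: τ(36) = 9; 36 < 149.
k = 100: τ(100) = 9; 100 < 149.
k = 196: τ(196) = 9; 196 ≥ 149.
Hence k = 196 is a counterexample.

k = 196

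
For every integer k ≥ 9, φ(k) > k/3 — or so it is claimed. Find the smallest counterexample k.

k = 9: φ(9) = 6 and 9/3 = 3, so φ(9) > 9/3.
k = 10: φ(10) = 4 and 10/3 = 10/3, so φ(10) > 10/3.
k = 11: φ(11) = 10 and 11/3 = 11/3, so φ(11) > 11/3.
k = 12: φ(12) = 4 and 12/3 = 4, so φ(12) ≤ 12/3.
Hence k = 12 is a counterexample.

k = 12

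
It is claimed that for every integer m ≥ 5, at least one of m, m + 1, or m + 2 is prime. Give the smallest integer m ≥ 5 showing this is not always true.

m = 8

Check each integer m ≥ 5 in order until m, m + 1, m + 2 are all composite.
m = 5: 5 is prime.
m = 6: 7 is prime.
m = 7: 7 is prime.
m = 8: 8 = 2 × 4; 9 = 3 × 3; 10 = 2 × 5 — all composite.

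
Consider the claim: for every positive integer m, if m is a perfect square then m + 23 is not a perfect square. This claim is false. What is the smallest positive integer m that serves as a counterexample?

We need the least positive integer m for which m is a perfect square but m + 23 is a perfect square.
For m = 1, 4, 9, 16, 25, 36, 49, 64, 81, 100 the conclusion holds.
m = 121: 121 = 11² and 121 + 23 = 144 = 12².

m = 121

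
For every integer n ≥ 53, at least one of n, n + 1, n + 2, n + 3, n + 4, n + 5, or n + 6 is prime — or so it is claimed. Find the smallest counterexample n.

For n = 53, 54, 55, 56, …, 87, 88, 89 the conclusion holds.
n = 90: 90 = 2 × 45; 91 = 7 × 13; 92 = 2 × 46; 93 = 3 × 31; 94 = 2 × 47; 95 = 5 × 19; 96 = 2 × 48 — all composite.
Hence n = 90 is a counterexample.

n = 90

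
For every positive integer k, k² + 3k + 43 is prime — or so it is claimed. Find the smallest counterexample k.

k = 39

We need the least positive integer k for which k² + 3k + 43 is not prime.
The first 38 eligible values, up to k = 38, all satisfy the conclusion.
k = 39: k² + 3k + 43 = 1681 = 41 × 41, composite.
Thus k = 39 disproves the claim, and no smaller k works.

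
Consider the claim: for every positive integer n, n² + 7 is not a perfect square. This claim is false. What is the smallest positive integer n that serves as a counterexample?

n = 1: 1² + 7 = 8, not a perfect square.
n = 2: 2² + 7 = 11, not a perfect square.
n = 3: 3² + 7 = 16 = 4², a perfect square.

n = 3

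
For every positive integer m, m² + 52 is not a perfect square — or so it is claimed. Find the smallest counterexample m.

m = 12

Check each positive integer m in order until m² + 52 is a perfect square.
The first 11 eligible values, up to m = 11, all satisfy the conclusion.
m = 12: 12² + 52 = 196 = 14², a perfect square.
So m = 12 is the smallest counterexample.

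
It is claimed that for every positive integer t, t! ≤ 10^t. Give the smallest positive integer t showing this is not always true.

A counterexample is any positive integer t such that t! > 10^t; we check each in order.
For t = 1, 2, 3, 4, …, 22, 23, 24 the conclusion holds.
t = 25: t! = 15511210043330985984000000 and 10^t = 10000000000000000000000000, so 15511210043330985984000000 > 10000000000000000000000000.
Hence t = 25 is a counterexample.

t = 25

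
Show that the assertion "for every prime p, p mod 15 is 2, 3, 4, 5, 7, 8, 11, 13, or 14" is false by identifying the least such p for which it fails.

p = 31

We need the least prime p for which the claim fails.
For p = 2, 3, 5, 7, 11, 13, 17, 19, 23, 29 the conclusion holds.
p = 31: 31 mod 15 = 1 — not in {2, 3, 4, 5, 7, 8, 11, 13, 14}.
Hence p = 31 is a counterexample.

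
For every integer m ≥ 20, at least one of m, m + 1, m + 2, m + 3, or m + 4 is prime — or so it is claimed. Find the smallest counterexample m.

m = 24

m = 20: 23 is prime.
m = 21: 23 is prime.
m = 22: 23 is prime.
m = 23: 23 is prime.
m = 24: 24 = 2 × 12; 25 = 5 × 5; 26 = 2 × 13; 27 = 3 × 9; 28 = 2 × 14 — all composite.
Hence m = 24 is a counterexample.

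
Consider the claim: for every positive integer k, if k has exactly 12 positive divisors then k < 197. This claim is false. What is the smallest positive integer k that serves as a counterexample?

A counterexample is any positive integer k such that k has exactly 12 positive divisors but the claim fails; we check each in order.
The first 12 eligible values, up to k = 160, all satisfy the conclusion.
k = 198: τ(198) = 12; 198 ≥ 197.
Hence k = 198 is a counterexample.

k = 198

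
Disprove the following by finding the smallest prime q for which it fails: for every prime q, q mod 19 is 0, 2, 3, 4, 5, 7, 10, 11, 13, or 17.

q = 31

For q = 2, 3, 5, 7, 11, 13, 17, 19, 23, 29 the conclusion holds.
q = 31: 31 mod 19 = 12 — not in {0, 2, 3, 4, 5, 7, 10, 11, 13, 17}.
Thus q = 31 disproves the claim, and no smaller q works.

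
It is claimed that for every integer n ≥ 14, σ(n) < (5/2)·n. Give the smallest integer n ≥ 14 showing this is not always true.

Check each integer n ≥ 14 in order until the claim fails.
The first 10 eligible values, up to n = 23, all satisfy the conclusion.
n = 24: σ(24) = 60; 60 ≥ 60.
Thus n = 24 disproves the claim, and no smaller n works.

n = 24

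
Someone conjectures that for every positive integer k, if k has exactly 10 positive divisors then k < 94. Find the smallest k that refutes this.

Check each positive integer k in order until k has exactly 10 positive divisors but the claim fails.
For k = 48, 80 the conclusion holds.
k = 112: τ(112) = 10; 112 ≥ 94.

k = 112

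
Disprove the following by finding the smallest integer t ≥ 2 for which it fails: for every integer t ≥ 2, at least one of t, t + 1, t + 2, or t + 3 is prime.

We need the least integer t ≥ 2 for which t, t + 1, t + 2, t + 3 are all composite.
For t = 2, 3, 4, 5, …, 21, 22, 23 the conclusion holds.
t = 24: 24 = 2 × 12; 25 = 5 × 5; 26 = 2 × 13; 27 = 3 × 9 — all composite.

t = 24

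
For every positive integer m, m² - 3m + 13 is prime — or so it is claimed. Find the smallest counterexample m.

We need the least positive integer m for which m² - 3m + 13 is not prime.
The first 11 eligible values, up to m = 11, all satisfy the conclusion.
m = 12: m² - 3m + 13 = 121 = 11 × 11, composite.

m = 12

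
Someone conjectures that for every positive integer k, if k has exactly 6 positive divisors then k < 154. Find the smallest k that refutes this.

k = 164

A counterexample is any positive integer k such that k has exactly 6 positive divisors but the claim fails; we check each in order.
The first 22 eligible values, up to k = 153, all satisfy the conclusion.
k = 164: τ(164) = 6; 164 ≥ 154.
So k = 164 is the smallest counterexample.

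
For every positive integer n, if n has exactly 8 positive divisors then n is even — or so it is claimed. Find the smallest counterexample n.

n = 105

A counterexample is any positive integer n such that n has exactly 8 positive divisors but n is odd; we check each in order.
For n = 24, 30, 40, 42, …, 88, 102, 104 the conclusion holds.
n = 105: divisors of 105: 1, 3, 5, 7, 15, 21, 35, 105; 105 is odd.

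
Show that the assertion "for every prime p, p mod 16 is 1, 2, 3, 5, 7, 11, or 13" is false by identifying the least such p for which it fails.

p = 31

The first 10 eligible values, up to p = 29, all satisfy the conclusion.
p = 31: 31 mod 16 = 15 — not in {1, 2, 3, 5, 7, 11, 13}.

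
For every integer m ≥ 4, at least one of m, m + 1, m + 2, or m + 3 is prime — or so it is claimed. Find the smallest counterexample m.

We need the least integer m ≥ 4 for which m, m + 1, m + 2, m + 3 are all composite.
The first 20 eligible values, up to m = 23, all satisfy the conclusion.
m = 24: 24 = 2 × 12; 25 = 5 × 5; 26 = 2 × 13; 27 = 3 × 9 — all composite.
Hence m = 24 is a counterexample.

m = 24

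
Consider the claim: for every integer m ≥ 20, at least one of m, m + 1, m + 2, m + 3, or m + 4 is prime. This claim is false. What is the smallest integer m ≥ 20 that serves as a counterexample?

m = 24

Check each integer m ≥ 20 in order until m, m + 1, m + 2, m + 3, m + 4 are all composite.
For m = 20, 21, 22, 23 the conclusion holds.
m = 24: 24 = 2 × 12; 25 = 5 × 5; 26 = 2 × 13; 27 = 3 × 9; 28 = 2 × 14 — all composite.
Thus m = 24 disproves the claim, and no smaller m works.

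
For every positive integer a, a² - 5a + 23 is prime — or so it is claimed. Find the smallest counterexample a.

a = 19

For a = 1, 2, 3, 4, …, 16, 17, 18 the conclusion holds.
a = 19: a² - 5a + 23 = 289 = 17 × 17, composite.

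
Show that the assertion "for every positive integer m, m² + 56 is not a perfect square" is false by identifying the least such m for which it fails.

m = 5

m = 1: 1² + 56 = 57, not a perfect square.
m = 2: 2² + 56 = 60, not a perfect square.
m = 3: 3² + 56 = 65, not a perfect square.
m = 4: 4² + 56 = 72, not a perfect square.
m = 5: 5² + 56 = 81 = 9², a perfect square.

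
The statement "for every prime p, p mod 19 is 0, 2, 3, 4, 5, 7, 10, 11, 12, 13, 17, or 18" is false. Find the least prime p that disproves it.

p = 47

Check each prime p in order until the claim fails.
For p = 2, 3, 5, 7, …, 37, 41, 43 the conclusion holds.
p = 47: 47 mod 19 = 9 — not in {0, 2, 3, 4, 5, 7, 10, 11, 12, 13, 17, 18}.
Hence p = 47 is a counterexample.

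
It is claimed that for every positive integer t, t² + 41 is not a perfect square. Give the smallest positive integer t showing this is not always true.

A counterexample is any positive integer t such that t² + 41 is a perfect square; we check each in order.
For t = 1, 2, 3, 4, …, 17, 18, 19 the conclusion holds.
t = 20: 20² + 41 = 441 = 21², a perfect square.

t = 20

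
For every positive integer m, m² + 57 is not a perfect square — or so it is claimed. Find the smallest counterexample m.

m = 8

We need the least positive integer m for which m² + 57 is a perfect square.
The first 7 eligible values, up to m = 7, all satisfy the conclusion.
m = 8: 8² + 57 = 121 = 11², a perfect square.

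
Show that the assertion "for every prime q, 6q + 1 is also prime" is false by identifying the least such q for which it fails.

q = 2: 6q + 1 = 13, prime.
q = 3: 6q + 1 = 19, prime.
q = 5: 6q + 1 = 31, prime.
q = 7: 6q + 1 = 43, prime.
q = 11: 6q + 1 = 67, prime.
q = 13: 6q + 1 = 79, prime.
q = 17: 6q + 1 = 103, prime.
q = 19: 6q + 1 = 115 = 5 × 23, not prime.

q = 19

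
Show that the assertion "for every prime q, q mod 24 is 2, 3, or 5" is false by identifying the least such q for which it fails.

We need the least prime q for which the claim fails.
q = 2: 2 mod 24 = 2.
q = 3: 3 mod 24 = 3.
q = 5: 5 mod 24 = 5.
q = 7: 7 mod 24 = 7 — not in {2, 3, 5}.
Hence q = 7 is a counterexample.

q = 7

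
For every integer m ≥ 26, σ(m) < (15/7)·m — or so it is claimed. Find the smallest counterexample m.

Check each integer m ≥ 26 in order until the claim fails.
For m = 26, 27, 28, 29 the conclusion holds.
m = 30: σ(30) = 72; 72 ≥ 450/7.

m = 30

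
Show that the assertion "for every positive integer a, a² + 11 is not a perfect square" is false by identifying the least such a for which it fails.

A counterexample is any positive integer a such that a² + 11 is a perfect square; we check each in order.
a = 1: 1² + 11 = 12, not a perfect square.
a = 2: 2² + 11 = 15, not a perfect square.
a = 3: 3² + 11 = 20, not a perfect square.
a = 4: 4² + 11 = 27, not a perfect square.
a = 5: 5² + 11 = 36 = 6², a perfect square.
Thus a = 5 disproves the claim, and no smaller a works.

a = 5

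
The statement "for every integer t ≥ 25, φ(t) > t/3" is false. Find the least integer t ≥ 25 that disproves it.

The first 5 eligible values, up to t = 29, all satisfy the conclusion.
t = 30: φ(30) = 8 and 30/3 = 10, so φ(30) ≤ 30/3.
Thus t = 30 disproves the claim, and no smaller t works.

t = 30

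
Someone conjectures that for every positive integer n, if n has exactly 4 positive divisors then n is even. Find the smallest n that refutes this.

n = 15

We need the least positive integer n for which n has exactly 4 positive divisors but n is odd.
n = 6: divisors of 6: 1, 2, 3, 6; 6 is even.
n = 8: divisors of 8: 1, 2, 4, 8; 8 is even.
n = 10: divisors of 10: 1, 2, 5, 10; 10 is even.
n = 14: divisors of 14: 1, 2, 7, 14; 14 is even.
n = 15: divisors of 15: 1, 3, 5, 15; 15 is odd.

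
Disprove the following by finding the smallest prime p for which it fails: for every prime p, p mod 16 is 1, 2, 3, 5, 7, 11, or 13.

p = 31

We need the least prime p for which the claim fails.
For p = 2, 3, 5, 7, 11, 13, 17, 19, 23, 29 the conclusion holds.
p = 31: 31 mod 16 = 15 — not in {1, 2, 3, 5, 7, 11, 13}.
Thus p = 31 disproves the claim, and no smaller p works.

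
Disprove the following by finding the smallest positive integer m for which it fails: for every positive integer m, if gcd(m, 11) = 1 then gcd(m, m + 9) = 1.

m = 3

m = 1: gcd(1, 10) = 1.
m = 2: gcd(2, 11) = 1.
m = 3: gcd(3, 12) = 3.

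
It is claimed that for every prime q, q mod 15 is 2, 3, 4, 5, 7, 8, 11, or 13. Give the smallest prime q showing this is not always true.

q = 29

For q = 2, 3, 5, 7, 11, 13, 17, 19, 23 the conclusion holds.
q = 29: 29 mod 15 = 14 — not in {2, 3, 4, 5, 7, 8, 11, 13}.
So q = 29 is the smallest counterexample.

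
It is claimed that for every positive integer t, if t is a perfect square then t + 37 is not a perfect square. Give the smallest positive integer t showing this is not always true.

Check each positive integer t in order until t is a perfect square but t + 37 is a perfect square.
For t = 1, 4, 9, 16, …, 225, 256, 289 the conclusion holds.
t = 324: 324 = 18² and 324 + 37 = 361 = 19².

t = 324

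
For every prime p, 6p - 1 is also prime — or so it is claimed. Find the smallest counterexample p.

A counterexample is any prime p such that 6p - 1 is not prime; we check each in order.
For p = 2, 3, 5, 7 the conclusion holds.
p = 11: 6p - 1 = 65 = 5 × 13, not prime.
Thus p = 11 disproves the claim, and no smaller p works.

p = 11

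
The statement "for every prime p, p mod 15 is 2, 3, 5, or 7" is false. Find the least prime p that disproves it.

p = 11

We need the least prime p for which the claim fails.
p = 2: 2 mod 15 = 2.
p = 3: 3 mod 15 = 3.
p = 5: 5 mod 15 = 5.
p = 7: 7 mod 15 = 7.
p = 11: 11 mod 15 = 11 — not in {2, 3, 5, 7}.
So p = 11 is the smallest counterexample.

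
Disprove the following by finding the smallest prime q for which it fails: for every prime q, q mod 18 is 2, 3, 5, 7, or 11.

q = 13

Check each prime q in order until the claim fails.
The first 5 eligible values, up to q = 11, all satisfy the conclusion.
q = 13: 13 mod 18 = 13 — not in {2, 3, 5, 7, 11}.
Thus q = 13 disproves the claim, and no smaller q works.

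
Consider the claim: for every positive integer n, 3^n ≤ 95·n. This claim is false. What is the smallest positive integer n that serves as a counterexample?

A counterexample is any positive integer n such that 3^n > 95·n; we check each in order.
For n = 1, 2, 3, 4, 5 the conclusion holds.
n = 6: 3^n = 729 and 95·n = 570, so 729 > 570.
Hence n = 6 is a counterexample.

n = 6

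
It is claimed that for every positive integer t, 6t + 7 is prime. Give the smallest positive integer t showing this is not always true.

t = 3

A counterexample is any positive integer t such that 6t + 7 is not prime; we check each in order.
For t = 1, 2 the conclusion holds.
t = 3: 6t + 7 = 25 = 5 × 5, composite.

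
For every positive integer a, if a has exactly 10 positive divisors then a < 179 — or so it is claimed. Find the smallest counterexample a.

a = 208

We need the least positive integer a for which a has exactly 10 positive divisors but the claim fails.
a = 48: τ(48) = 10; 48 < 179.
a = 80: τ(80) = 10; 80 < 179.
a = 112: τ(112) = 10; 112 < 179.
a = 162: τ(162) = 10; 162 < 179.
a = 176: τ(176) = 10; 176 < 179.
a = 208: τ(208) = 10; 208 ≥ 179.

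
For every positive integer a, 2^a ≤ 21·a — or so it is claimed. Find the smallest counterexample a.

a = 8

For a = 1, 2, 3, 4, 5, 6, 7 the conclusion holds.
a = 8: 2^a = 256 and 21·a = 168, so 256 > 168.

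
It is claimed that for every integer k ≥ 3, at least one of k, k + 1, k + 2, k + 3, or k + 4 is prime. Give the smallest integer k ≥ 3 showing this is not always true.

A counterexample is any integer k ≥ 3 such that k, k + 1, k + 2, k + 3, k + 4 are all composite; we check each in order.
For k = 3, 4, 5, 6, …, 21, 22, 23 the conclusion holds.
k = 24: 24 = 2 × 12; 25 = 5 × 5; 26 = 2 × 13; 27 = 3 × 9; 28 = 2 × 14 — all composite.
Thus k = 24 disproves the claim, and no smaller k works.

k = 24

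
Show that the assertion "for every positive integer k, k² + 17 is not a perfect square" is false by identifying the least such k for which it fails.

k = 1: 1² + 17 = 18, not a perfect square.
k = 2: 2² + 17 = 21, not a perfect square.
k = 3: 3² + 17 = 26, not a perfect square.
k = 4: 4² + 17 = 33, not a perfect square.
k = 5: 5² + 17 = 42, not a perfect square.
k = 6: 6² + 17 = 53, not a perfect square.
k = 7: 7² + 17 = 66, not a perfect square.
k = 8: 8² + 17 = 81 = 9², a perfect square.
Hence k = 8 is a counterexample.

k = 8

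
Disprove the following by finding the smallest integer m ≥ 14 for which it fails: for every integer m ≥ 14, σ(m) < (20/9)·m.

A counterexample is any integer m ≥ 14 such that the claim fails; we check each in order.
For m = 14, 15, 16, 17, 18, 19, 20, 21, 22, 23 the conclusion holds.
m = 24: σ(24) = 60; 60 ≥ 160/3.

m = 24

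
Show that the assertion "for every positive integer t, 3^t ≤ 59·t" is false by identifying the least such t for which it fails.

t = 6

Check each positive integer t in order until 3^t > 59·t.
t = 1: 3^t = 3 and 59·t = 59, so 3 ≤ 59.
t = 2: 3^t = 9 and 59·t = 118, so 9 ≤ 118.
t = 3: 3^t = 27 and 59·t = 177, so 27 ≤ 177.
t = 4: 3^t = 81 and 59·t = 236, so 81 ≤ 236.
t = 5: 3^t = 243 and 59·t = 295, so 243 ≤ 295.
t = 6: 3^t = 729 and 59·t = 354, so 729 > 354.
Hence t = 6 is a counterexample.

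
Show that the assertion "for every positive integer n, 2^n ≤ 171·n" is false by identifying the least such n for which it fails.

For n = 1, 2, 3, 4, 5, 6, 7, 8, 9, 10 the conclusion holds.
n = 11: 2^n = 2048 and 171·n = 1881, so 2048 > 1881.
Thus n = 11 disproves the claim, and no smaller n works.

n = 11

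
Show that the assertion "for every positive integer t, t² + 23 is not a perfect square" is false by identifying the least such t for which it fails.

For t = 1, 2, 3, 4, 5, 6, 7, 8, 9, 10 the conclusion holds.
t = 11: 11² + 23 = 144 = 12², a perfect square.

t = 11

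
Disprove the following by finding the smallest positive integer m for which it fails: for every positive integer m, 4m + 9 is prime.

A counterexample is any positive integer m such that 4m + 9 is not prime; we check each in order.
m = 1: 4m + 9 = 13, prime.
m = 2: 4m + 9 = 17, prime.
m = 3: 4m + 9 = 21 = 3 × 7, composite.

m = 3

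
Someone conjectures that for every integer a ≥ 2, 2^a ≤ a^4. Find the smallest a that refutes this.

a = 17

For a = 2, 3, 4, 5, …, 14, 15, 16 the conclusion holds.
a = 17: 2^a = 131072 and a^4 = 83521, so 131072 > 83521.
Thus a = 17 disproves the claim, and no smaller a works.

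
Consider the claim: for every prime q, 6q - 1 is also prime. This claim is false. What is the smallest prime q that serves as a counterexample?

Check each prime q in order until 6q - 1 is not prime.
For q = 2, 3, 5, 7 the conclusion holds.
q = 11: 6q - 1 = 65 = 5 × 13, not prime.

q = 11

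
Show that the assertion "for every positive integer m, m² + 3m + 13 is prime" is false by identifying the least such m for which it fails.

A counterexample is any positive integer m such that m² + 3m + 13 is not prime; we check each in order.
m = 1: m² + 3m + 13 = 17, prime.
m = 2: m² + 3m + 13 = 23, prime.
m = 3: m² + 3m + 13 = 31, prime.
m = 4: m² + 3m + 13 = 41, prime.
m = 5: m² + 3m + 13 = 53, prime.
m = 6: m² + 3m + 13 = 67, prime.
m = 7: m² + 3m + 13 = 83, prime.
m = 8: m² + 3m + 13 = 101, prime.
m = 9: m² + 3m + 13 = 121 = 11 × 11, composite.

m = 9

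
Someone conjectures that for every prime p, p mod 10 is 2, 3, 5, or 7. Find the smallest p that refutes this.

p = 11

Check each prime p in order until the claim fails.
The first 4 eligible values, up to p = 7, all satisfy the conclusion.
p = 11: 11 mod 10 = 1 — not in {2, 3, 5, 7}.
Thus p = 11 disproves the claim, and no smaller p works.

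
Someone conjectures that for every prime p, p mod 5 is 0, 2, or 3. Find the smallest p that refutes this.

p = 11

We need the least prime p for which the claim fails.
p = 2: 2 mod 5 = 2.
p = 3: 3 mod 5 = 3.
p = 5: 5 mod 5 = 0.
p = 7: 7 mod 5 = 2.
p = 11: 11 mod 5 = 1 — not in {0, 2, 3}.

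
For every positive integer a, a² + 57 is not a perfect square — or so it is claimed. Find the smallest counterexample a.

A counterexample is any positive integer a such that a² + 57 is a perfect square; we check each in order.
For a = 1, 2, 3, 4, 5, 6, 7 the conclusion holds.
a = 8: 8² + 57 = 121 = 11², a perfect square.

a = 8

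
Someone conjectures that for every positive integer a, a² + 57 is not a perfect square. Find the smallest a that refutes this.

a = 1: 1² + 57 = 58, not a perfect square.
a = 2: 2² + 57 = 61, not a perfect square.
a = 3: 3² + 57 = 66, not a perfect square.
a = 4: 4² + 57 = 73, not a perfect square.
a = 5: 5² + 57 = 82, not a perfect square.
a = 6: 6² + 57 = 93, not a perfect square.
a = 7: 7² + 57 = 106, not a perfect square.
a = 8: 8² + 57 = 121 = 11², a perfect square.
Thus a = 8 disproves the claim, and no smaller a works.

a = 8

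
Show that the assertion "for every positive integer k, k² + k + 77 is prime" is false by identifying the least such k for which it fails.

k = 6

A counterexample is any positive integer k such that k² + k + 77 is not prime; we check each in order.
For k = 1, 2, 3, 4, 5 the conclusion holds.
k = 6: k² + k + 77 = 119 = 7 × 17, composite.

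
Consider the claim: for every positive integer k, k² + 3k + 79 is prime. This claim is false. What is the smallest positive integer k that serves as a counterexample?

k = 5

A counterexample is any positive integer k such that k² + 3k + 79 is not prime; we check each in order.
The first 4 eligible values, up to k = 4, all satisfy the conclusion.
k = 5: k² + 3k + 79 = 119 = 7 × 17, composite.
So k = 5 is the smallest counterexample.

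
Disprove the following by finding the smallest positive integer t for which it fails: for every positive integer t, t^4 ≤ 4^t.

We need the least positive integer t for which t^4 > 4^t.
For t = 1, 2 the conclusion holds.
t = 3: t^4 = 81 and 4^t = 64, so 81 > 64.

t = 3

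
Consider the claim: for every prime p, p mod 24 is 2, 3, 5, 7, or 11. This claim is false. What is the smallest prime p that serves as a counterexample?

A counterexample is any prime p such that the claim fails; we check each in order.
The first 5 eligible values, up to p = 11, all satisfy the conclusion.
p = 13: 13 mod 24 = 13 — not in {2, 3, 5, 7, 11}.

p = 13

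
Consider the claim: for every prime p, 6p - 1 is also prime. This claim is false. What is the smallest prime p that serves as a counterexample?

p = 11

We need the least prime p for which 6p - 1 is not prime.
The first 4 eligible values, up to p = 7, all satisfy the conclusion.
p = 11: 6p - 1 = 65 = 5 × 13, not prime.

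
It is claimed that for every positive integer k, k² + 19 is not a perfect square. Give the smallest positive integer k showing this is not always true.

k = 9

Check each positive integer k in order until k² + 19 is a perfect square.
k = 1: 1² + 19 = 20, not a perfect square.
k = 2: 2² + 19 = 23, not a perfect square.
k = 3: 3² + 19 = 28, not a perfect square.
k = 4: 4² + 19 = 35, not a perfect square.
k = 5: 5² + 19 = 44, not a perfect square.
k = 6: 6² + 19 = 55, not a perfect square.
k = 7: 7² + 19 = 68, not a perfect square.
k = 8: 8² + 19 = 83, not a perfect square.
k = 9: 9² + 19 = 100 = 10², a perfect square.
Thus k = 9 disproves the claim, and no smaller k works.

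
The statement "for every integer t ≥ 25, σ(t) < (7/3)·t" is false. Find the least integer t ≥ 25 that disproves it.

t = 30

The first 5 eligible values, up to t = 29, all satisfy the conclusion.
t = 30: σ(30) = 72; 72 ≥ 70.
Thus t = 30 disproves the claim, and no smaller t works.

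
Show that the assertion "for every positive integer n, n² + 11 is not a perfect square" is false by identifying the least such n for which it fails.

n = 1: 1² + 11 = 12, not a perfect square.
n = 2: 2² + 11 = 15, not a perfect square.
n = 3: 3² + 11 = 20, not a perfect square.
n = 4: 4² + 11 = 27, not a perfect square.
n = 5: 5² + 11 = 36 = 6², a perfect square.

n = 5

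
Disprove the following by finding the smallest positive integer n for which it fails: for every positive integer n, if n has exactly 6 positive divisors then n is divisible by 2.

n = 45

Check each positive integer n in order until n has exactly 6 positive divisors but n is not divisible by 2.
For n = 12, 18, 20, 28, 32, 44 the conclusion holds.
n = 45: τ(45) = 6; 45 mod 2 = 1.
Thus n = 45 disproves the claim, and no smaller n works.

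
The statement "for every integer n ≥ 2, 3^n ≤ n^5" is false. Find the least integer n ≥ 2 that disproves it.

Check each integer n ≥ 2 in order until 3^n > n^5.
For n = 2, 3, 4, 5, 6, 7, 8, 9, 10 the conclusion holds.
n = 11: 3^n = 177147 and n^5 = 161051, so 177147 > 161051.
Hence n = 11 is a counterexample.

n = 11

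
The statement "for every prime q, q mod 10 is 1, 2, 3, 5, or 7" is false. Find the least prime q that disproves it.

q = 19

Check each prime q in order until the claim fails.
The first 7 eligible values, up to q = 17, all satisfy the conclusion.
q = 19: 19 mod 10 = 9 — not in {1, 2, 3, 5, 7}.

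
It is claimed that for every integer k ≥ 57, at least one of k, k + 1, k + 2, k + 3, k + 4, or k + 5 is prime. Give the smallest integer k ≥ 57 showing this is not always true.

A counterexample is any integer k ≥ 57 such that k, k + 1, k + 2, k + 3, k + 4, k + 5 are all composite; we check each in order.
For k = 57, 58, 59, 60, …, 87, 88, 89 the conclusion holds.
k = 90: 90 = 2 × 45; 91 = 7 × 13; 92 = 2 × 46; 93 = 3 × 31; 94 = 2 × 47; 95 = 5 × 19 — all composite.

k = 90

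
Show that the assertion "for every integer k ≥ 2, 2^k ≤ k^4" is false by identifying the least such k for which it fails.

We need the least integer k ≥ 2 for which 2^k > k^4.
The first 15 eligible values, up to k = 16, all satisfy the conclusion.
k = 17: 2^k = 131072 and k^4 = 83521, so 131072 > 83521.
Thus k = 17 disproves the claim, and no smaller k works.

k = 17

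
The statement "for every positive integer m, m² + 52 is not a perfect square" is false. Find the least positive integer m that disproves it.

A counterexample is any positive integer m such that m² + 52 is a perfect square; we check each in order.
For m = 1, 2, 3, 4, …, 9, 10, 11 the conclusion holds.
m = 12: 12² + 52 = 196 = 14², a perfect square.
Thus m = 12 disproves the claim, and no smaller m works.

m = 12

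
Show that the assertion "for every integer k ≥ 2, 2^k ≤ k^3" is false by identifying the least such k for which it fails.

k = 10

Check each integer k ≥ 2 in order until 2^k > k^3.
For k = 2, 3, 4, 5, 6, 7, 8, 9 the conclusion holds.
k = 10: 2^k = 1024 and k^3 = 1000, so 1024 > 1000.
Thus k = 10 disproves the claim, and no smaller k works.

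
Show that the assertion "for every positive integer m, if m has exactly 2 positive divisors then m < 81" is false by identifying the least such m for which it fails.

m = 83

We need the least positive integer m for which m has exactly 2 positive divisors but the claim fails.
The first 22 eligible values, up to m = 79, all satisfy the conclusion.
m = 83: τ(83) = 2; 83 ≥ 81.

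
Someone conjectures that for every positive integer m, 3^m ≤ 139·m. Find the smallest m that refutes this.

For m = 1, 2, 3, 4, 5, 6 the conclusion holds.
m = 7: 3^m = 2187 and 139·m = 973, so 2187 > 973.

m = 7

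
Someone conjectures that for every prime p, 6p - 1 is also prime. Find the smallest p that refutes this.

p = 11

p = 2: 6p - 1 = 11, prime.
p = 3: 6p - 1 = 17, prime.
p = 5: 6p - 1 = 29, prime.
p = 7: 6p - 1 = 41, prime.
p = 11: 6p - 1 = 65 = 5 × 13, not prime.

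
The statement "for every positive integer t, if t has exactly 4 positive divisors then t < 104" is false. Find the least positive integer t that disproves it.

t = 106

For t = 6, 8, 10, 14, …, 93, 94, 95 the conclusion holds.
t = 106: τ(106) = 4; 106 ≥ 104.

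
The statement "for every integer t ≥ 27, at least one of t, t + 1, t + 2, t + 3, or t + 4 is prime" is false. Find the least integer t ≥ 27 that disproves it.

t = 32

We need the least integer t ≥ 27 for which t, t + 1, t + 2, t + 3, t + 4 are all composite.
For t = 27, 28, 29, 30, 31 the conclusion holds.
t = 32: 32 = 2 × 16; 33 = 3 × 11; 34 = 2 × 17; 35 = 5 × 7; 36 = 2 × 18 — all composite.
Thus t = 32 disproves the claim, and no smaller t works.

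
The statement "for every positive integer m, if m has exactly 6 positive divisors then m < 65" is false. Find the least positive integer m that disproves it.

m = 68

A counterexample is any positive integer m such that m has exactly 6 positive divisors but the claim fails; we check each in order.
For m = 12, 18, 20, 28, 32, 44, 45, 50, 52, 63 the conclusion holds.
m = 68: τ(68) = 6; 68 ≥ 65.
So m = 68 is the smallest counterexample.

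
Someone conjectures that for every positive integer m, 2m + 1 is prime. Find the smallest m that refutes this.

Check each positive integer m in order until 2m + 1 is not prime.
m = 1: 2m + 1 = 3, prime.
m = 2: 2m + 1 = 5, prime.
m = 3: 2m + 1 = 7, prime.
m = 4: 2m + 1 = 9 = 3 × 3, composite.
Thus m = 4 disproves the claim, and no smaller m works.

m = 4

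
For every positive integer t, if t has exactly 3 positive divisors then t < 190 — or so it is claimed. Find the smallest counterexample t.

t = 4: τ(4) = 3; 4 < 190.
t = 9: τ(9) = 3; 9 < 190.
t = 25: τ(25) = 3; 25 < 190.
t = 49: τ(49) = 3; 49 < 190.
t = 121: τ(121) = 3; 121 < 190.
t = 169: τ(169) = 3; 169 < 190.
t = 289: τ(289) = 3; 289 ≥ 190.
So t = 289 is the smallest counterexample.

t = 289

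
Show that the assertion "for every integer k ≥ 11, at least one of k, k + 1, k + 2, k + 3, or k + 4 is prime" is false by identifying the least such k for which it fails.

k = 24

We need the least integer k ≥ 11 for which k, k + 1, k + 2, k + 3, k + 4 are all composite.
For k = 11, 12, 13, 14, …, 21, 22, 23 the conclusion holds.
k = 24: 24 = 2 × 12; 25 = 5 × 5; 26 = 2 × 13; 27 = 3 × 9; 28 = 2 × 14 — all composite.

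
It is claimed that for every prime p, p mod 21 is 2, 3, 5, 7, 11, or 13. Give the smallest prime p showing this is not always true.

p = 17

Check each prime p in order until the claim fails.
For p = 2, 3, 5, 7, 11, 13 the conclusion holds.
p = 17: 17 mod 21 = 17 — not in {2, 3, 5, 7, 11, 13}.
So p = 17 is the smallest counterexample.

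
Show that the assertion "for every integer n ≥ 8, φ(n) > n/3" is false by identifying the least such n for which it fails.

n = 12

n = 8: φ(8) = 4 and 8/3 = 8/3, so φ(8) > 8/3.
n = 9: φ(9) = 6 and 9/3 = 3, so φ(9) > 9/3.
n = 10: φ(10) = 4 and 10/3 = 10/3, so φ(10) > 10/3.
n = 11: φ(11) = 10 and 11/3 = 11/3, so φ(11) > 11/3.
n = 12: φ(12) = 4 and 12/3 = 4, so φ(12) ≤ 12/3.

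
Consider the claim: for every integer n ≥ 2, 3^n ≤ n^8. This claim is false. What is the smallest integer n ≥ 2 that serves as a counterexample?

n = 23

A counterexample is any integer n ≥ 2 such that 3^n > n^8; we check each in order.
The first 21 eligible values, up to n = 22, all satisfy the conclusion.
n = 23: 3^n = 94143178827 and n^8 = 78310985281, so 94143178827 > 78310985281.
So n = 23 is the smallest counterexample.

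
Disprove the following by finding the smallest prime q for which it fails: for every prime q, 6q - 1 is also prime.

q = 11

A counterexample is any prime q such that 6q - 1 is not prime; we check each in order.
q = 2: 6q - 1 = 11, prime.
q = 3: 6q - 1 = 17, prime.
q = 5: 6q - 1 = 29, prime.
q = 7: 6q - 1 = 41, prime.
q = 11: 6q - 1 = 65 = 5 × 13, not prime.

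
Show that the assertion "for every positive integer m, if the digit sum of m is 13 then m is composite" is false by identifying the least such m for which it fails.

m = 67

Check each positive integer m in order until the digit sum of m is 13 but m is prime.
m = 49: digit sum 13; 49 is composite.
m = 58: digit sum 13; 58 is composite.
m = 67: digit sum 13; 67 is prime, not composite.
Hence m = 67 is a counterexample.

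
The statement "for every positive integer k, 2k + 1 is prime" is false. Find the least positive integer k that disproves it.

For k = 1, 2, 3 the conclusion holds.
k = 4: 2k + 1 = 9 = 3 × 3, composite.

k = 4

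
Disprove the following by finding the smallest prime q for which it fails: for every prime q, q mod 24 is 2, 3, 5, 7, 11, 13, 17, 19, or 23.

q = 73

The first 20 eligible values, up to q = 71, all satisfy the conclusion.
q = 73: 73 mod 24 = 1 — not in {2, 3, 5, 7, 11, 13, 17, 19, 23}.
So q = 73 is the smallest counterexample.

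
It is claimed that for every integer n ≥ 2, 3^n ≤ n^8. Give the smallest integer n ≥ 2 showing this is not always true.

n = 23

The first 21 eligible values, up to n = 22, all satisfy the conclusion.
n = 23: 3^n = 94143178827 and n^8 = 78310985281, so 94143178827 > 78310985281.
So n = 23 is the smallest counterexample.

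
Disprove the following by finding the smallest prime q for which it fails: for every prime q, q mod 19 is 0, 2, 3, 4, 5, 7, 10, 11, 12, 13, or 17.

Check each prime q in order until the claim fails.
For q = 2, 3, 5, 7, …, 23, 29, 31 the conclusion holds.
q = 37: 37 mod 19 = 18 — not in {0, 2, 3, 4, 5, 7, 10, 11, 12, 13, 17}.

q = 37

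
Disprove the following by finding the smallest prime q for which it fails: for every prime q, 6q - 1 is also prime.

The first 4 eligible values, up to q = 7, all satisfy the conclusion.
q = 11: 6q - 1 = 65 = 5 × 13, not prime.
Thus q = 11 disproves the claim, and no smaller q works.

q = 11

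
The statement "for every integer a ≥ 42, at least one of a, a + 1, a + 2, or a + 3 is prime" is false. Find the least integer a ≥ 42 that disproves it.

a = 48

A counterexample is any integer a ≥ 42 such that a, a + 1, a + 2, a + 3 are all composite; we check each in order.
For a = 42, 43, 44, 45, 46, 47 the conclusion holds.
a = 48: 48 = 2 × 24; 49 = 7 × 7; 50 = 2 × 25; 51 = 3 × 17 — all composite.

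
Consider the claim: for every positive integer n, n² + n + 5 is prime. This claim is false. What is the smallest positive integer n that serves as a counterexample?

n = 4

We need the least positive integer n for which n² + n + 5 is not prime.
For n = 1, 2, 3 the conclusion holds.
n = 4: n² + n + 5 = 25 = 5 × 5, composite.
So n = 4 is the smallest counterexample.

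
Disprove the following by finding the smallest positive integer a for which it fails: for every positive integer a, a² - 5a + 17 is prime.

A counterexample is any positive integer a such that a² - 5a + 17 is not prime; we check each in order.
For a = 1, 2, 3, 4, …, 10, 11, 12 the conclusion holds.
a = 13: a² - 5a + 17 = 121 = 11 × 11, composite.
So a = 13 is the smallest counterexample.

a = 13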